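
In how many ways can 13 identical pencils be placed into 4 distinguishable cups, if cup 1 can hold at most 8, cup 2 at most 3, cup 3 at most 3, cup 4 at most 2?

19

By stars and bars, unrestricted non-negative solutions to x_1+…+x_4 = 13 number C(13+3,3) = 560.
Subtract solutions that violate a single cap (substitute x_i' = x_i − (cap_i+1)): x_1 ≥ 9 gives C(7,3) = 35; x_2 ≥ 4 gives C(12,3) = 220; x_3 ≥ 4 gives C(12,3) = 220; x_4 ≥ 3 gives C(13,3) = 286. Together 761.
Add back pairs where two caps are both exceeded: 1 + 1 + 4 + 56 + 84 + 84 = 230.
Subtract triples: 0 + 0 + 0 + 10 = 10.
By inclusion–exclusion the count is 560 − 761 + 230 − 10 = 19.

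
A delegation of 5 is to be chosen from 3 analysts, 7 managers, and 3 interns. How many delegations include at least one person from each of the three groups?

798

With no constraint there are C(13,5) = 1287 possible selections.
Subtract selections that omit an entire group: no analysts → C(10,5) = 252; no managers → C(6,5) = 6; no interns → C(10,5) = 252.
Add back selections omitting two groups (i.e. drawn from a single group): C(3,5) + C(7,5) + C(3,5) = 21.
By inclusion–exclusion: 1287 − 510 + 21 = 798.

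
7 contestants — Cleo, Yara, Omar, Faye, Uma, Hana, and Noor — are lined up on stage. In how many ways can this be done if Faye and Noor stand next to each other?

1440

Glue Faye and Noor into one block (2 internal orders), leaving 6 units to arrange in a row.
That gives 2 × 6! = 2 × 720 = 1440.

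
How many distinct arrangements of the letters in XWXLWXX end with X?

With the last slot taken by X, it remains to arrange the other 6 letters (WXLWXX).
Those 6 letters have W appearing twice and X appearing 3 times, giving (6)!/(3!·2!) = 60.

60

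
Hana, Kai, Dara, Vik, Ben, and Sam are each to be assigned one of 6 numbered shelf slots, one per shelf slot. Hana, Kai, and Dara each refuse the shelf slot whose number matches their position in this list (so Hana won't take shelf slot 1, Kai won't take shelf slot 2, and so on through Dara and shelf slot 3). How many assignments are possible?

426

Let Aᵢ (for i ∈ {1, 2, 3}) be the placements that put person i in their forbidden shelf slot. Any j of these fix j positions, leaving (6−j)! ways to fill the rest, and there are C(3,j) ways to pick which j.
By inclusion–exclusion, the number of valid placements is Σ_{j=0}^{3} (−1)^j C(3,j)·(6−j)!.
Computing: 720 − 360 + 72 − 6 = 426.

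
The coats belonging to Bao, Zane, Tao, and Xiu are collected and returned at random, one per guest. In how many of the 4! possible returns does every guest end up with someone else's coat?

This is the derangement count D_4: permutations of 4 items with no fixed point.
By inclusion–exclusion this is Σ_{j=0}^{4} (−1)^j C(4,j)·(4−j)!.
Computing: 24 − 24 + 12 − 4 + 1 = 9.

9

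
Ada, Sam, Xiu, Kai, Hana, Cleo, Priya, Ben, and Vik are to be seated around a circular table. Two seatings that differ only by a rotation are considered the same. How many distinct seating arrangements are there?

Fix one person's seat to break rotational symmetry; the remaining 8 people can be arranged in (8)! = 40320 ways.

40320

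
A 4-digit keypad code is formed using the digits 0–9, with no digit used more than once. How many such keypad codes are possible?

5040

Choose and order 4 of the 10 symbols: the first digit has 10 options, the next 9, then 8, 7.
That product is 10 × 9 × 8 × 7 = 5040.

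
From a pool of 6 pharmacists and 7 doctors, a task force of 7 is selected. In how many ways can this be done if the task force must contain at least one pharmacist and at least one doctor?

1715

Total 7-person selections from all 13: C(13,7) = 1716.
Subtract selections that omit an entire group: no pharmacists → C(7,7) = 1; no doctors → C(6,7) = 0.
Both groups omitted at once is impossible, so 1716 − 1 = 1715.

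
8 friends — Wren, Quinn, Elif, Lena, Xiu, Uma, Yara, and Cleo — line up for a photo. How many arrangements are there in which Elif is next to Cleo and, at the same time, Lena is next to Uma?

2880

Treat {Elif,Cleo} as one block (2 orders) and {Lena,Uma} as another (2 orders).
That leaves 6 units to arrange: 2 × 2 × 6! = 4 × 720 = 2880.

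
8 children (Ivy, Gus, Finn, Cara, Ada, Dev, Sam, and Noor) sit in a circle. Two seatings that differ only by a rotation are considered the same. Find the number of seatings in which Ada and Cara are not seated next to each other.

All circular seatings of 8 people number (7)! = 5040.
Seatings with Ada beside Cara: treat them as a block with 2 internal orders, giving 2 × (6)! = 1440.
Subtracting, 5040 − 1440 = 3600.

3600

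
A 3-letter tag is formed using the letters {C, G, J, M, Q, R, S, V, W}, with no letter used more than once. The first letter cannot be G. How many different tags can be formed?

448

The first letter has 9−1 = 8 choices (anything except G).
The remaining 2 letters are filled from the other 8 symbols without repetition: 8 × 7 = 56.
Total: 8 × 56 = 448.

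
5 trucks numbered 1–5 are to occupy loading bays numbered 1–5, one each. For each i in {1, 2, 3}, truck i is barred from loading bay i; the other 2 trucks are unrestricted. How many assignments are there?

Let Aᵢ (for i ∈ {1, 2, 3}) be the placements that put truck i in its forbidden loading bay. Any j of these fix j positions, leaving (5−j)! ways to fill the rest, and there are C(3,j) ways to pick which j.
By inclusion–exclusion, the number of valid placements is Σ_{j=0}^{3} (−1)^j C(3,j)·(5−j)!.
Computing: 120 − 72 + 18 − 2 = 64.

64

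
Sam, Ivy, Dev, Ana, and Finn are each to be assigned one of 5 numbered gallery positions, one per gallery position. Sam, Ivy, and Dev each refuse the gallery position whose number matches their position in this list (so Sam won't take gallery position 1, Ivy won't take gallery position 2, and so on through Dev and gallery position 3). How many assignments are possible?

Let Aᵢ (for i ∈ {1, 2, 3}) be the placements that put person i in their forbidden gallery position. Any j of these fix j positions, leaving (5−j)! ways to fill the rest, and there are C(3,j) ways to pick which j.
By inclusion–exclusion, the number of valid placements is Σ_{j=0}^{3} (−1)^j C(3,j)·(5−j)!.
Computing: 120 − 72 + 18 − 2 = 64.

64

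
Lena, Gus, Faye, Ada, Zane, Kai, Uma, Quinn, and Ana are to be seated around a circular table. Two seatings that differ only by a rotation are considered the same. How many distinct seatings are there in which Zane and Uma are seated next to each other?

Treat {Zane, Uma} as one unit (2 internal orders) and seat the resulting 8 units around the table: (7)! circular arrangements.
So 2 × (7)! = 2 × 5040 = 10080.

10080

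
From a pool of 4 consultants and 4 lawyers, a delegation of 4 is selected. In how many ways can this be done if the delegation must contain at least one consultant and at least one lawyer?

With no constraint there are C(8,4) = 70 possible selections.
Selections missing a whole group: no consultants → C(4,4) = 1; no lawyers → C(4,4) = 1.
Both groups omitted at once is impossible, so 70 − 2 = 68.

68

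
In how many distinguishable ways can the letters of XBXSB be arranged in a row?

The 5 letters of XBXSB have repeats: B appearing twice and X appearing twice.
The number of distinct arrangements is 5!/(2!·2!) = 120/4 = 30.

30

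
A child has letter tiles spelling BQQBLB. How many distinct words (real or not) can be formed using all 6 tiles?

The 6 letters of BQQBLB have repeats: B appearing 3 times and Q appearing twice.
Dividing 6! = 720 by 3!·2! = 12 for the repeated letters gives 60.

60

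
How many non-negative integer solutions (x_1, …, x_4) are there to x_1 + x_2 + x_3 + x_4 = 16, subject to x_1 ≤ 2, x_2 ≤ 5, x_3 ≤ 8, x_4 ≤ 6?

46

Without the upper bounds there are C(19,3) = 969 ways to split 16 among 4 variables.
Subtract solutions that violate a single cap (substitute x_i' = x_i − (cap_i+1)): x_1 ≥ 3 gives C(16,3) = 560; x_2 ≥ 6 gives C(13,3) = 286; x_3 ≥ 9 gives C(10,3) = 120; x_4 ≥ 7 gives C(12,3) = 220. Together 1186.
Add back pairs where two caps are both exceeded: 120 + 35 + 84 + 4 + 20 + 1 = 264.
Subtract triples: 0 + 1 + 0 + 0 = 1.
By inclusion–exclusion the count is 969 − 1186 + 264 − 1 = 46.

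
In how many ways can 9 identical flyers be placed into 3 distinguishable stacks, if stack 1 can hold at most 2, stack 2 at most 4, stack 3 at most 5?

Without the upper bounds there are C(11,2) = 55 ways to split 9 among 3 stacks.
Subtract solutions that violate a single cap (substitute x_i' = x_i − (cap_i+1)): x_1 ≥ 3 gives C(8,2) = 28; x_2 ≥ 5 gives C(6,2) = 15; x_3 ≥ 6 gives C(5,2) = 10. Together 53.
Add back pairs where two caps are both exceeded: 3 + 1 + 0 = 4.
By inclusion–exclusion the count is 55 − 53 + 4 = 6.

6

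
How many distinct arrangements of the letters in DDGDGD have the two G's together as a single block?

Treat the 2 copies of G as a single block. The multiset to arrange is then {GG, D, D, D, D}, 5 items in all.
That gives (5)!/(4!) = 5 arrangements.

5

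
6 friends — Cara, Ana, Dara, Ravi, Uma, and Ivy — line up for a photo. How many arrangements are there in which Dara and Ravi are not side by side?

There are 6! = 720 arrangements in all. If Dara and Ravi are adjacent, merging them into one block gives 2·(5)! = 240 arrangements.
Complementary counting: 720 − 240 = 480.

480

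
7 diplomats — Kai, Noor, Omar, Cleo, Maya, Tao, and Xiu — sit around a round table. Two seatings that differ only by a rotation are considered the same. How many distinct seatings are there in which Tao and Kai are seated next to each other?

Glue Tao and Kai into a block (2 internal orders). Seating 6 units around a circle gives (5)! arrangements.
So 2 × (5)! = 2 × 120 = 240.

240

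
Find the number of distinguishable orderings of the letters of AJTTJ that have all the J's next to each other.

Treat the 2 copies of J as a single block. The multiset to arrange is then {JJ, A, T, T}, 4 items in all.
That gives (4)!/(2!) = 12 arrangements.

12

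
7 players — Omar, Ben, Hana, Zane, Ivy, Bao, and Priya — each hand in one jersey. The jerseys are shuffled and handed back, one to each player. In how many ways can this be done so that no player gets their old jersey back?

1854

This is the derangement count D_7: permutations of 7 items with no fixed point.
By inclusion–exclusion this is Σ_{j=0}^{7} (−1)^j C(7,j)·(7−j)!.
Computing: 5040 − 5040 + 2520 − 840 + 210 − 42 + 7 − 1 = 1854.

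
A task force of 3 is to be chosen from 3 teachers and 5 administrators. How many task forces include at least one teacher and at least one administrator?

With no constraint there are C(8,3) = 56 possible selections.
Selections missing a whole group: no teachers → C(5,3) = 10; no administrators → C(3,3) = 1.
Both groups omitted at once is impossible, so 56 − 11 = 45.

45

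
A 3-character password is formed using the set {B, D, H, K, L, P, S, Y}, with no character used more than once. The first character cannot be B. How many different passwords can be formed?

The first character has 8−1 = 7 choices (anything except B).
The remaining 2 characters are filled from the other 7 symbols without repetition: 7 × 6 = 42.
Total: 7 × 42 = 294.

294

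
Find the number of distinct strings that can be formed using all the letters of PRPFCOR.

PRPFCOR has 7 letters with P appearing twice and R appearing twice.
So there are 7! / (2!·2!) = 1260 distinguishable arrangements.

1260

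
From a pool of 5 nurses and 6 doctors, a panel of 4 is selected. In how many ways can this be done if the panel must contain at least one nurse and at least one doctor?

310

Unrestricted: C(11,4) = 330 ways to pick any 4 of the 11.
Subtract selections that omit an entire group: no nurses → C(6,4) = 15; no doctors → C(5,4) = 5.
Both groups omitted at once is impossible, so 330 − 20 = 310.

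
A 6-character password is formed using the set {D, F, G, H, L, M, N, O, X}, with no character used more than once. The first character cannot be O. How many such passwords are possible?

The first character has 9−1 = 8 choices (anything except O).
The remaining 5 characters are filled from the other 8 symbols without repetition: 8 × 7 × 6 × 5 × 4 = 6720.
Total: 8 × 6720 = 53760.

53760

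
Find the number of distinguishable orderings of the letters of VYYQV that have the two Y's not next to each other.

Total arrangements of VYYQV: 5!/(2!·2!) = 30.
Arrangements with the Y's together: treat YY as one letter, giving (4)!/(2!) = 12.
Subtracting, 30 − 12 = 18 arrangements keep the Y's apart.

18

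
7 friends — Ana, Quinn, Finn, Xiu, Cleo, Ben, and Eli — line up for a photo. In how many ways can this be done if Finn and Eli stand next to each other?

1440

Glue Finn and Eli into one block (2 internal orders), leaving 6 units to arrange in a row.
That gives 2 × 6! = 2 × 720 = 1440.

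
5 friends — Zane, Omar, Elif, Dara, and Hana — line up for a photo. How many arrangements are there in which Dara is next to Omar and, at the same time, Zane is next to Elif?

24

Treat {Dara,Omar} as one block (2 orders) and {Zane,Elif} as another (2 orders).
That leaves 3 units to arrange: 2 × 2 × 3! = 4 × 6 = 24.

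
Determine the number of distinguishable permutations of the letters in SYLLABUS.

10080

SYLLABUS has 8 letters with L appearing twice and S appearing twice.
The number of distinct arrangements is 8!/(2!·2!) = 40320/4 = 10080.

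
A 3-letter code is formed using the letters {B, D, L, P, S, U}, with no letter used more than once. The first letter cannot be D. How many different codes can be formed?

The first letter has 6−1 = 5 choices (anything except D).
The remaining 2 letters are filled from the other 5 symbols without repetition: 5 × 4 = 20.
Total: 5 × 20 = 100.

100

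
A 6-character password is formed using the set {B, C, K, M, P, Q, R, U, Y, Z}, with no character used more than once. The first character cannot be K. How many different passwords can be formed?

136080

The first character has 10−1 = 9 choices (anything except K).
The remaining 5 characters are filled from the other 9 symbols without repetition: 9 × 8 × 7 × 6 × 5 = 15120.
Total: 9 × 15120 = 136080.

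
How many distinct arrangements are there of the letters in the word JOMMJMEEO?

7560

Letter multiplicities in JOMMJMEEO: E×2, J×2, M×3, O×2.
Dividing 9! = 362880 by 3!·2!·2!·2! = 48 for the repeated letters gives 7560.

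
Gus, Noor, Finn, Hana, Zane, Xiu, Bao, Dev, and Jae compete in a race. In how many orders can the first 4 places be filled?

This is an ordered selection of 4 from 9: P(9,4).
That gives 9 × 8 × 7 × 6 = 3024.

3024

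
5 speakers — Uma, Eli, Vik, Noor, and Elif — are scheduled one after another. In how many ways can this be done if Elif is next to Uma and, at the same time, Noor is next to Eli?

24

Treat {Elif,Uma} as one block (2 orders) and {Noor,Eli} as another (2 orders).
That leaves 3 units to arrange: 2 × 2 × 3! = 4 × 6 = 24.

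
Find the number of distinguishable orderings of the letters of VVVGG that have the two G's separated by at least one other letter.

There are 5!/(3!·2!) = 10 arrangements of VVVGG in total.
If the two G's are adjacent, glue them into one block, leaving 4 items to arrange: (4)!/(3!) = 4 ways.
Subtracting, 10 − 4 = 6 arrangements keep the G's apart.

6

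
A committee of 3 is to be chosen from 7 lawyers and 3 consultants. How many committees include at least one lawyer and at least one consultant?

84

Unrestricted: C(10,3) = 120 ways to pick any 3 of the 10.
Subtract selections that omit an entire group: no lawyers → C(3,3) = 1; no consultants → C(7,3) = 35.
Both groups omitted at once is impossible, so 120 − 36 = 84.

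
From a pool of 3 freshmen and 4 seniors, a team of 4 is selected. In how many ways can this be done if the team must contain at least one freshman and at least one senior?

34

Total 4-person selections from all 7: C(7,4) = 35.
Subtract selections that omit an entire group: no freshmen → C(4,4) = 1; no seniors → C(3,4) = 0.
Both groups omitted at once is impossible, so 35 − 1 = 34.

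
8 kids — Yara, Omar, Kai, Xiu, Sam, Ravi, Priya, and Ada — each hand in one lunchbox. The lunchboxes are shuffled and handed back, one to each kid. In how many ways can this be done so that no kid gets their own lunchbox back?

Let Aᵢ be the assignments in which kid i gets their own lunchbox. We want the size of the complement of A₁∪…∪A_8.
By inclusion–exclusion this is Σ_{j=0}^{8} (−1)^j C(8,j)·(8−j)!.
Computing: 40320 − 40320 + 20160 − 6720 + 1680 − 336 + 56 − 8 + 1 = 14833.

14833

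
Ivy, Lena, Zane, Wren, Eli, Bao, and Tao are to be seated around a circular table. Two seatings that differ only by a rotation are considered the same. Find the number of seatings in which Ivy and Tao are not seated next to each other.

480

All circular seatings of 7 people number (6)! = 720.
Those with Ivy next to Tao: fuse the pair into one unit and seat 6 units around a circle — 2·(5)! = 240.
Subtracting, 720 − 240 = 480.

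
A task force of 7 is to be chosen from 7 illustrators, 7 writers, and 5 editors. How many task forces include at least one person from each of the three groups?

Unrestricted: C(19,7) = 50388 ways to pick any 7 of the 19.
Selections missing a whole group: no illustrators → C(12,7) = 792; no writers → C(12,7) = 792; no editors → C(14,7) = 3432.
Add back selections omitting two groups (i.e. drawn from a single group): C(7,7) + C(7,7) + C(5,7) = 2.
By inclusion–exclusion: 50388 − 5016 + 2 = 45374.

45374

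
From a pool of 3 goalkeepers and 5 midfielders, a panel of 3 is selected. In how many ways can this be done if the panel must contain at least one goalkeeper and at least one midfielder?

Unrestricted: C(8,3) = 56 ways to pick any 3 of the 8.
Subtract selections that omit an entire group: no goalkeepers → C(5,3) = 10; no midfielders → C(3,3) = 1.
Both groups omitted at once is impossible, so 56 − 11 = 45.

45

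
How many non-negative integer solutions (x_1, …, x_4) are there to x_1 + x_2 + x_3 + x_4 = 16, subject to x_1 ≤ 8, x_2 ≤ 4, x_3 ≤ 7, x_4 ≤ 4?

100

Without the upper bounds there are C(19,3) = 969 ways to split 16 among 4 variables.
Subtract solutions that violate a single cap (substitute x_i' = x_i − (cap_i+1)): x_1 ≥ 9 gives C(10,3) = 120; x_2 ≥ 5 gives C(14,3) = 364; x_3 ≥ 8 gives C(11,3) = 165; x_4 ≥ 5 gives C(14,3) = 364. Together 1013.
Add back pairs where two caps are both exceeded: 10 + 0 + 10 + 20 + 84 + 20 = 144.
By inclusion–exclusion the count is 969 − 1013 + 144 = 100.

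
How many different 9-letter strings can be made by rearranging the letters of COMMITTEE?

COMMITTEE has 9 letters with E appearing twice, M appearing twice, and T appearing twice.
Dividing 9! = 362880 by 2!·2!·2! = 8 for the repeated letters gives 45360.

45360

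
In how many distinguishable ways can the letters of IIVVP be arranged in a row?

The 5 letters of IIVVP have repeats: I appearing twice and V appearing twice.
So there are 5! / (2!·2!) = 30 distinguishable arrangements.

30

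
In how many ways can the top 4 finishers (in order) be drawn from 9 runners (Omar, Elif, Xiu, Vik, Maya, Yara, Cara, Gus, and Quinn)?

There are 9 choices for 1st place, 8 for 2nd, and so on down to 6 for position 4.
That gives 9 × 8 × 7 × 6 = 3024.

3024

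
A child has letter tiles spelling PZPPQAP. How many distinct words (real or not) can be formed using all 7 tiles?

PZPPQAP has 7 letters with P appearing 4 times.
Dividing 7! = 5040 by 4! = 24 for the repeated letters gives 210.

210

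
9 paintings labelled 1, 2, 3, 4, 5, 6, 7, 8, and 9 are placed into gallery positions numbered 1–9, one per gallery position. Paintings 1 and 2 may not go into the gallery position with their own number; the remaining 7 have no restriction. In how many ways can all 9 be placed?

Let Aᵢ (for i ∈ {1, 2}) be the placements that put painting i in its forbidden gallery position. Any j of these fix j positions, leaving (9−j)! ways to fill the rest, and there are C(2,j) ways to pick which j.
By inclusion–exclusion, the number of valid placements is Σ_{j=0}^{2} (−1)^j C(2,j)·(9−j)!.
Computing: 362880 − 80640 + 5040 = 287280.

287280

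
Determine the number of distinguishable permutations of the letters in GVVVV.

Letter multiplicities in GVVVV: G×1, V×4.
Dividing 5! = 120 by 4! = 24 for the repeated letters gives 5.

5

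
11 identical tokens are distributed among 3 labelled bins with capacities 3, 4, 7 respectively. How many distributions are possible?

By stars and bars, unrestricted non-negative solutions to x_1+…+x_3 = 11 number C(11+2,2) = 78.
Subtract solutions that violate a single cap (substitute x_i' = x_i − (cap_i+1)): x_1 ≥ 4 gives C(9,2) = 36; x_2 ≥ 5 gives C(8,2) = 28; x_3 ≥ 8 gives C(5,2) = 10. Together 74.
Add back pairs where two caps are both exceeded: 6 + 0 + 0 = 6.
By inclusion–exclusion the count is 78 − 74 + 6 = 10.

10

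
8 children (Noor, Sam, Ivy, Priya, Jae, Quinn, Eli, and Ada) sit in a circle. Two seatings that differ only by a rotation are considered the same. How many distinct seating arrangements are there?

5040

Around a circle, 8 distinct people have 8!/8 = (7)! = 5040 rotationally distinct seatings.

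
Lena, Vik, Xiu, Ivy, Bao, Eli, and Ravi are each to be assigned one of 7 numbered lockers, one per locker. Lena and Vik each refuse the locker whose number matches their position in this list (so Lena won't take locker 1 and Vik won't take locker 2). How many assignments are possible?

3720

Let Aᵢ (for i ∈ {1, 2}) be the placements that put person i in their forbidden locker. Any j of these fix j positions, leaving (7−j)! ways to fill the rest, and there are C(2,j) ways to pick which j.
By inclusion–exclusion, the number of valid placements is Σ_{j=0}^{2} (−1)^j C(2,j)·(7−j)!.
Computing: 5040 − 1440 + 120 = 3720.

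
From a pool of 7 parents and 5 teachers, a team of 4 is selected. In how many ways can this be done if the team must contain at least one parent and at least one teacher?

Unrestricted: C(12,4) = 495 ways to pick any 4 of the 12.
Selections missing a whole group: no parents → C(5,4) = 5; no teachers → C(7,4) = 35.
Both groups omitted at once is impossible, so 495 − 40 = 455.

455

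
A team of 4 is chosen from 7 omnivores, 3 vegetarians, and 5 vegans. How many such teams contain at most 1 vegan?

Split by how many vegans are chosen (0 through 1).
Sum: C(5,0)·C(10,4) + C(5,1)·C(10,3) = 210 + 600 = 810.

810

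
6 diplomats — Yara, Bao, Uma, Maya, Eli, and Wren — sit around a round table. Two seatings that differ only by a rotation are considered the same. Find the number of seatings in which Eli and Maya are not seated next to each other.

72

Without the restriction there are (5)! = 120 seatings.
Those with Eli next to Maya: fuse the pair into one unit and seat 5 units around a circle — 2·(4)! = 48.
Subtracting, 120 − 48 = 72.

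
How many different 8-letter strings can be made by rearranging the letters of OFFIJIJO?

2520

OFFIJIJO has 8 letters with F appearing twice, I appearing twice, J appearing twice, and O appearing twice.
So there are 8! / (2!·2!·2!·2!) = 2520 distinguishable arrangements.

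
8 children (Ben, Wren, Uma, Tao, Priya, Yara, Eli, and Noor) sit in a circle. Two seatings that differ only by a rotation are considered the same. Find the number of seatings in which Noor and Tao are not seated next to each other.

All circular seatings of 8 people number (7)! = 5040.
Seatings with Noor beside Tao: treat them as a block with 2 internal orders, giving 2 × (6)! = 1440.
Subtracting, 5040 − 1440 = 3600.

3600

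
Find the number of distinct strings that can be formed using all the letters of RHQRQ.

30

Letter multiplicities in RHQRQ: H×1, Q×2, R×2.
So there are 5! / (2!·2!) = 30 distinguishable arrangements.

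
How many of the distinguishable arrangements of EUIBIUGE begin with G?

630

With the first slot taken by G, it remains to arrange the other 7 letters (EUIBIUE).
Those 7 letters have E appearing twice, I appearing twice, and U appearing twice, giving (7)!/(2!·2!·2!) = 630.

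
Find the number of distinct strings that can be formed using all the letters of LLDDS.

30

LLDDS has 5 letters with D appearing twice and L appearing twice.
Dividing 5! = 120 by 2!·2! = 4 for the repeated letters gives 30.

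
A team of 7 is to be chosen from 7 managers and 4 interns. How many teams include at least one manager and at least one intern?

With no constraint there are C(11,7) = 330 possible selections.
Subtract selections that omit an entire group: no managers → C(4,7) = 0; no interns → C(7,7) = 1.
Both groups omitted at once is impossible, so 330 − 1 = 329.

329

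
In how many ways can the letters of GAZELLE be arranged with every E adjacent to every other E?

360

Treat the 2 copies of E as a single block. The multiset to arrange is then {EE, A, G, L, L, Z}, 6 items in all.
That gives (6)!/(2!) = 360 arrangements.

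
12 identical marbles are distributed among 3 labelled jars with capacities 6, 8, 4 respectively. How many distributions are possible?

Ignoring the caps, the number of non-negative solutions to x_1+…+x_3 = 12 is C(14,2) = 91.
Subtract solutions that violate a single cap (substitute x_i' = x_i − (cap_i+1)): x_1 ≥ 7 gives C(7,2) = 21; x_2 ≥ 9 gives C(5,2) = 10; x_3 ≥ 5 gives C(9,2) = 36. Together 67.
Add back pairs where two caps are both exceeded: 0 + 1 + 0 = 1.
By inclusion–exclusion the count is 91 − 67 + 1 = 25.

25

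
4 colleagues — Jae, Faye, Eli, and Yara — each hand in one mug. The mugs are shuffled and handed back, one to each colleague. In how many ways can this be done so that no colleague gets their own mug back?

9

Let Aᵢ be the assignments in which colleague i gets their own mug. We want the size of the complement of A₁∪…∪A_4.
By inclusion–exclusion this is Σ_{j=0}^{4} (−1)^j C(4,j)·(4−j)!.
Computing: 24 − 24 + 12 − 4 + 1 = 9.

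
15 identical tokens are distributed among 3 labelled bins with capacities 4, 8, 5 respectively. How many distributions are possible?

6

Without the upper bounds there are C(17,2) = 136 ways to split 15 among 3 bins.
Subtract solutions that violate a single cap (substitute x_i' = x_i − (cap_i+1)): x_1 ≥ 5 gives C(12,2) = 66; x_2 ≥ 9 gives C(8,2) = 28; x_3 ≥ 6 gives C(11,2) = 55. Together 149.
Add back pairs where two caps are both exceeded: 3 + 15 + 1 = 19.
By inclusion–exclusion the count is 136 − 149 + 19 = 6.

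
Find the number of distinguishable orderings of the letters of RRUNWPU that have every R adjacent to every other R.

360

Treat the 2 copies of R as a single block. The multiset to arrange is then {RR, N, P, U, U, W}, 6 items in all.
That gives (6)!/(2!) = 360 arrangements.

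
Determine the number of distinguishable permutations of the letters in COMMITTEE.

45360

Letter multiplicities in COMMITTEE: C×1, E×2, I×1, M×2, O×1, T×2.
Dividing 9! = 362880 by 2!·2!·2! = 8 for the repeated letters gives 45360.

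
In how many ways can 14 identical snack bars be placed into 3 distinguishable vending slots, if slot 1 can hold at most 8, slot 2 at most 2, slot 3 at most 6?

By stars and bars, unrestricted non-negative solutions to x_1+…+x_3 = 14 number C(14+2,2) = 120.
Subtract solutions that violate a single cap (substitute x_i' = x_i − (cap_i+1)): x_1 ≥ 9 gives C(7,2) = 21; x_2 ≥ 3 gives C(13,2) = 78; x_3 ≥ 7 gives C(9,2) = 36. Together 135.
Add back pairs where two caps are both exceeded: 6 + 0 + 15 = 21.
By inclusion–exclusion the count is 120 − 135 + 21 = 6.

6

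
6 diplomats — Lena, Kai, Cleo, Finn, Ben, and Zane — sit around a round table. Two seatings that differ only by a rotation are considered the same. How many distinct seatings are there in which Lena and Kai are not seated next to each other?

All circular seatings of 6 people number (5)! = 120.
Those with Lena next to Kai: fuse the pair into one unit and seat 5 units around a circle — 2·(4)! = 48.
Subtracting, 120 − 48 = 72.

72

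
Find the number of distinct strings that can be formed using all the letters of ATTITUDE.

ATTITUDE has 8 letters with T appearing 3 times.
So there are 8! / (3!) = 6720 distinguishable arrangements.

6720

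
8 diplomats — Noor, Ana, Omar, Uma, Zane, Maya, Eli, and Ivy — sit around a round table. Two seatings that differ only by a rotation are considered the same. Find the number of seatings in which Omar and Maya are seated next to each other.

1440

Glue Omar and Maya into a block (2 internal orders). Seating 7 units around a circle gives (6)! arrangements.
So 2 × (6)! = 2 × 720 = 1440.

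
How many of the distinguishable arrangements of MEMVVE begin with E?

30

With the first slot taken by E, it remains to arrange the other 5 letters (MMVVE).
Those 5 letters have M appearing twice and V appearing twice, giving (5)!/(2!·2!) = 30.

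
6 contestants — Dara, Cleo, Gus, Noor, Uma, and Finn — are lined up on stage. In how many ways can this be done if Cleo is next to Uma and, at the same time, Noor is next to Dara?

Treat {Cleo,Uma} as one block (2 orders) and {Noor,Dara} as another (2 orders).
That leaves 4 units to arrange: 2 × 2 × 4! = 4 × 24 = 96.

96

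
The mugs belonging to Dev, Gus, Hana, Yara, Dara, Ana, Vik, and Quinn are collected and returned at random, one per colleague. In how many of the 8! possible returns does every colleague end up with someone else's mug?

This is the derangement count D_8: permutations of 8 items with no fixed point.
By inclusion–exclusion this is Σ_{j=0}^{8} (−1)^j C(8,j)·(8−j)!.
Computing: 40320 − 40320 + 20160 − 6720 + 1680 − 336 + 56 − 8 + 1 = 14833.

14833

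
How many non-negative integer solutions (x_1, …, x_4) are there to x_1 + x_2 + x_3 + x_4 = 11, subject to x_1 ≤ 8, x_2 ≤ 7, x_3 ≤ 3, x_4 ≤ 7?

Without the upper bounds there are C(14,3) = 364 ways to split 11 among 4 variables.
Subtract solutions that violate a single cap (substitute x_i' = x_i − (cap_i+1)): x_1 ≥ 9 gives C(5,3) = 10; x_2 ≥ 8 gives C(6,3) = 20; x_3 ≥ 4 gives C(10,3) = 120; x_4 ≥ 8 gives C(6,3) = 20. Together 170.
No two caps can be exceeded simultaneously, so the pair terms are all 0.
By inclusion–exclusion the count is 364 − 170 + 0 = 194.

194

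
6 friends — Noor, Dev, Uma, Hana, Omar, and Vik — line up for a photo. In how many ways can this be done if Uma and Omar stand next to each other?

240

Place the 4 others and the Uma-Omar pair as 5 objects in a line; the pair has 2 internal arrangements.
That gives 2 × 5! = 2 × 120 = 240.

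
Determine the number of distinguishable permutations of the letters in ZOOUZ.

30

The 5 letters of ZOOUZ have repeats: O appearing twice and Z appearing twice.
Dividing 5! = 120 by 2!·2! = 4 for the repeated letters gives 30.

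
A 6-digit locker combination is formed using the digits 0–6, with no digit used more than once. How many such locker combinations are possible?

With no repetition, fill the 6 digits in order: 7 choices, then 6, down to 2.
7 × 6 × 5 × 4 × 3 × 2 = 5040.

5040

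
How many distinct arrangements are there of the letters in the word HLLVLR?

120

HLLVLR has 6 letters with L appearing 3 times.
Dividing 6! = 720 by 3! = 6 for the repeated letters gives 120.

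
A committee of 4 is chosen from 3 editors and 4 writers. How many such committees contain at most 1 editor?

13

Split by how many editors are chosen (0 through 1).
Sum: C(3,0)·C(4,4) + C(3,1)·C(4,3) = 1 + 12 = 13.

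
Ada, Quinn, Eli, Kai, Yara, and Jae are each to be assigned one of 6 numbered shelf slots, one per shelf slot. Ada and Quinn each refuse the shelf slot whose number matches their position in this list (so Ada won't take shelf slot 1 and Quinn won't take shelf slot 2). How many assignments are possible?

Let Aᵢ (for i ∈ {1, 2}) be the placements that put person i in their forbidden shelf slot. Any j of these fix j positions, leaving (6−j)! ways to fill the rest, and there are C(2,j) ways to pick which j.
By inclusion–exclusion, the number of valid placements is Σ_{j=0}^{2} (−1)^j C(2,j)·(6−j)!.
Computing: 720 − 240 + 24 = 504.

504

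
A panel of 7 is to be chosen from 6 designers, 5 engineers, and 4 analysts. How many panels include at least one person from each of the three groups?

With no constraint there are C(15,7) = 6435 possible selections.
Selections missing a whole group: no designers → C(9,7) = 36; no engineers → C(10,7) = 120; no analysts → C(11,7) = 330.
Add back selections omitting two groups (i.e. drawn from a single group): C(6,7) + C(5,7) + C(4,7) = 0.
By inclusion–exclusion: 6435 − 486 + 0 = 5949.

5949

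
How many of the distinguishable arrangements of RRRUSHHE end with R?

With the last slot taken by R, it remains to arrange the other 7 letters (RRUSHHE).
Those 7 letters have H appearing twice and R appearing twice, giving (7)!/(2!·2!) = 1260.

1260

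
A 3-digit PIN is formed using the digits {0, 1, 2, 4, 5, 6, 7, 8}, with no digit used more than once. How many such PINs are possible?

336

This is a permutation of 3 out of 8: P(8,3) = 8!/5!.
8 × 7 × 6 = 336.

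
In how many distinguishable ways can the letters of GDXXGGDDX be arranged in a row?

The 9 letters of GDXXGGDDX have repeats: D appearing 3 times, G appearing 3 times, and X appearing 3 times.
Dividing 9! = 362880 by 3!·3!·3! = 216 for the repeated letters gives 1680.

1680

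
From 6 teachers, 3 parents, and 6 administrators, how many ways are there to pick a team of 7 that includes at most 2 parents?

5940

Split by how many parents are chosen (0 through 2).
Sum: C(3,0)·C(12,7) + C(3,1)·C(12,6) + C(3,2)·C(12,5) = 792 + 2772 + 2376 = 5940.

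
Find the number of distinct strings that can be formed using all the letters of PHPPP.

PHPPP has 5 letters with P appearing 4 times.
So there are 5! / (4!) = 5 distinguishable arrangements.

5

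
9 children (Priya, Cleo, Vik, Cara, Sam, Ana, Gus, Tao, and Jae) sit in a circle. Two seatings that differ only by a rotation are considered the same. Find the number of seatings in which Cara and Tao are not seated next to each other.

All circular seatings of 9 people number (8)! = 40320.
Those with Cara next to Tao: fuse the pair into one unit and seat 8 units around a circle — 2·(7)! = 10080.
Subtracting, 40320 − 10080 = 30240.

30240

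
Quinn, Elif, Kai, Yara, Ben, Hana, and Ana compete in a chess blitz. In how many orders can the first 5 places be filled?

There are 7 choices for 1st place, 6 for 2nd, and so on down to 3 for position 5.
That gives 7 × 6 × 5 × 4 × 3 = 2520.

2520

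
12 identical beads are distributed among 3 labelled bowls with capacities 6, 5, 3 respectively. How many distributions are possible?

6

Without the upper bounds there are C(14,2) = 91 ways to split 12 among 3 bowls.
Subtract solutions that violate a single cap (substitute x_i' = x_i − (cap_i+1)): x_1 ≥ 7 gives C(7,2) = 21; x_2 ≥ 6 gives C(8,2) = 28; x_3 ≥ 4 gives C(10,2) = 45. Together 94.
Add back pairs where two caps are both exceeded: 0 + 3 + 6 = 9.
By inclusion–exclusion the count is 91 − 94 + 9 = 6.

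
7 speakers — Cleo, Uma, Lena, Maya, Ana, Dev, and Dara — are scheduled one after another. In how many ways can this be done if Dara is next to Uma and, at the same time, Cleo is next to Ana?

480

Treat {Dara,Uma} as one block (2 orders) and {Cleo,Ana} as another (2 orders).
That leaves 5 units to arrange: 2 × 2 × 5! = 4 × 120 = 480.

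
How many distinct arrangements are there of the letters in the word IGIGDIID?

Letter multiplicities in IGIGDIID: D×2, G×2, I×4.
So there are 8! / (4!·2!·2!) = 420 distinguishable arrangements.

420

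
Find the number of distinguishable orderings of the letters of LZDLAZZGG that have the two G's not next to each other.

11760

Total arrangements of LZDLAZZGG: 9!/(3!·2!·2!) = 15120.
If the two G's are adjacent, glue them into one block, leaving 8 items to arrange: (8)!/(3!·2!) = 3360 ways.
Hence 15120 − 3360 = 11760.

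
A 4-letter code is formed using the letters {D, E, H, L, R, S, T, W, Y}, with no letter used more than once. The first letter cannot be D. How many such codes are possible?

2688

The first letter has 9−1 = 8 choices (anything except D).
The remaining 3 letters are filled from the other 8 symbols without repetition: 8 × 7 × 6 = 336.
Total: 8 × 336 = 2688.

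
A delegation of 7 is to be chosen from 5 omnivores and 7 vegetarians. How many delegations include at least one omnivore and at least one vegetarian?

With no constraint there are C(12,7) = 792 possible selections.
Subtract selections that omit an entire group: no omnivores → C(7,7) = 1; no vegetarians → C(5,7) = 0.
Both groups omitted at once is impossible, so 792 − 1 = 791.

791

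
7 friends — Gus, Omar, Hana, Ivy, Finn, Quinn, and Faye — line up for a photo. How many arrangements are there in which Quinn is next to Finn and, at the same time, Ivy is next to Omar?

Treat {Quinn,Finn} as one block (2 orders) and {Ivy,Omar} as another (2 orders).
That leaves 5 units to arrange: 2 × 2 × 5! = 4 × 120 = 480.

480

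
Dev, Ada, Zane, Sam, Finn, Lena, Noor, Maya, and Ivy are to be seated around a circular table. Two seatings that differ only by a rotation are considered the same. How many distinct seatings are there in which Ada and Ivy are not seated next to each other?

Without the restriction there are (8)! = 40320 seatings.
Those with Ada next to Ivy: fuse the pair into one unit and seat 8 units around a circle — 2·(7)! = 10080.
Subtracting, 40320 − 10080 = 30240.

30240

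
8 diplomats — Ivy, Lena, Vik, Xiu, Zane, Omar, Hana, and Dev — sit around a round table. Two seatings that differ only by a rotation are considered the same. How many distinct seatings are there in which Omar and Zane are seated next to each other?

Glue Omar and Zane into a block (2 internal orders). Seating 7 units around a circle gives (6)! arrangements.
So 2 × (6)! = 2 × 720 = 1440.

1440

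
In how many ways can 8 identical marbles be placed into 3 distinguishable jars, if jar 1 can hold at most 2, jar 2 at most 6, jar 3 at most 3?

Ignoring the caps, the number of non-negative solutions to x_1+…+x_3 = 8 is C(10,2) = 45.
Subtract solutions that violate a single cap (substitute x_i' = x_i − (cap_i+1)): x_1 ≥ 3 gives C(7,2) = 21; x_2 ≥ 7 gives C(3,2) = 3; x_3 ≥ 4 gives C(6,2) = 15. Together 39.
Add back pairs where two caps are both exceeded: 0 + 3 + 0 = 3.
By inclusion–exclusion the count is 45 − 39 + 3 = 9.

9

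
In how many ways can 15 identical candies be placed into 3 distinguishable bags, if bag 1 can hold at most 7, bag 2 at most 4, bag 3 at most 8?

Without the upper bounds there are C(17,2) = 136 ways to split 15 among 3 bags.
Subtract solutions that violate a single cap (substitute x_i' = x_i − (cap_i+1)): x_1 ≥ 8 gives C(9,2) = 36; x_2 ≥ 5 gives C(12,2) = 66; x_3 ≥ 9 gives C(8,2) = 28. Together 130.
Add back pairs where two caps are both exceeded: 6 + 0 + 3 = 9.
By inclusion–exclusion the count is 136 − 130 + 9 = 15.

15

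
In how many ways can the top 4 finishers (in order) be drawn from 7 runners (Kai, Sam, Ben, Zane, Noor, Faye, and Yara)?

This is an ordered selection of 4 from 7: P(7,4).
That gives 7 × 6 × 5 × 4 = 840.

840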